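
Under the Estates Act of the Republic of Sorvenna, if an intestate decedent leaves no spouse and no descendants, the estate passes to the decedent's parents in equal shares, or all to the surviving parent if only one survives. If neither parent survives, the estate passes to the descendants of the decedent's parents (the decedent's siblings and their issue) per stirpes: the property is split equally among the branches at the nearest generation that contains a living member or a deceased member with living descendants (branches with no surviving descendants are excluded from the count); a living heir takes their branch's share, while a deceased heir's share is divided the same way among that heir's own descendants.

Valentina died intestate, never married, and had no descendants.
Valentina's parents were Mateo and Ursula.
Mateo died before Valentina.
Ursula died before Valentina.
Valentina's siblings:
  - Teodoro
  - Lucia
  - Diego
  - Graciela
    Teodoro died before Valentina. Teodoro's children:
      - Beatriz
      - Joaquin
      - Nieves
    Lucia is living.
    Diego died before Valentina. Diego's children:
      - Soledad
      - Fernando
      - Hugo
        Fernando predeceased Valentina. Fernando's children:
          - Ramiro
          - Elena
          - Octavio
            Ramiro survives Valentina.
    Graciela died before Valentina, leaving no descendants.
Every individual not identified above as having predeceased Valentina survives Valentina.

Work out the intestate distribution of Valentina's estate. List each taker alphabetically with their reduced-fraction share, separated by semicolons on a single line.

Neither parent survives and there are no descendants, so the estate passes to Valentina's siblings and their issue per stirpes.
Graciela left no surviving issue, so that branch lapses and is disregarded.
The estate is divided into 3 equal shares of 1/3 among Teodoro, Lucia, Diego.
Teodoro predeceased; the 1/3 allotted to Teodoro's branch passes to Teodoro's issue by representation.
The 1/3 is divided into 3 equal shares of 1/9 among Beatriz, Joaquin, Nieves.
Beatriz is living and takes 1/9.
Joaquin is living and takes 1/9.
Nieves is living and takes 1/9.
Lucia is living and takes 1/3.
Diego predeceased; the 1/3 allotted to Diego's branch passes to Diego's issue by representation.
The 1/3 is divided into 3 equal shares of 1/9 among Soledad, Fernando, Hugo.
Soledad is living and takes 1/9.
Fernando predeceased; the 1/9 allotted to Fernando's branch passes to Fernando's issue by representation.
The 1/9 is divided into 3 equal shares of 1/27 among Ramiro, Elena, Octavio.
Ramiro is living and takes 1/27.
Elena is living and takes 1/27.
Octavio is living and takes 1/27.
Hugo is living and takes 1/9.

Beatriz 1/9; Elena 1/27; Hugo 1/9; Joaquin 1/9; Lucia 1/3; Nieves 1/9; Octavio 1/27; Ramiro 1/27; Soledad 1/9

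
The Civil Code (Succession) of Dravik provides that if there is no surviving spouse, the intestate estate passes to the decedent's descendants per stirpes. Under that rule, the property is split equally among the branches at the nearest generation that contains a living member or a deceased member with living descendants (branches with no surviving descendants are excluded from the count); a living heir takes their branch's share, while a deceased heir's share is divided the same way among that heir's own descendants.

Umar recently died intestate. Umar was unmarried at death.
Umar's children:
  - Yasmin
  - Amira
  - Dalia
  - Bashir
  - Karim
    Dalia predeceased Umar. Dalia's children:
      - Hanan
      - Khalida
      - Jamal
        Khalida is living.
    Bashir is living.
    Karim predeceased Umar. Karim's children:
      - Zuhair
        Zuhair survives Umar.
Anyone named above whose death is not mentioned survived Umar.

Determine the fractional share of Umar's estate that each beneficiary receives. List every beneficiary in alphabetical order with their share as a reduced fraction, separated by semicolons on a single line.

Amira 1/5; Bashir 1/5; Hanan 1/15; Jamal 1/15; Khalida 1/15; Yasmin 1/5; Zuhair 1/5

There is no surviving spouse, so the entire estate passes to Umar's descendants per stirpes.
The estate is divided into 5 equal shares of 1/5 among Yasmin, Amira, Dalia, Bashir, Karim.
Yasmin is living and takes 1/5.
Amira is living and takes 1/5.
Dalia predeceased; the 1/5 allotted to Dalia's branch passes to Dalia's issue by representation.
The 1/5 is divided into 3 equal shares of 1/15 among Hanan, Khalida, Jamal.
Hanan is living and takes 1/15.
Khalida is living and takes 1/15.
Jamal is living and takes 1/15.
Bashir is living and takes 1/5.
Karim predeceased; the 1/5 allotted to Karim's branch passes to Karim's issue by representation.
Zuhair is the sole taker at this level and receives the full 1/5.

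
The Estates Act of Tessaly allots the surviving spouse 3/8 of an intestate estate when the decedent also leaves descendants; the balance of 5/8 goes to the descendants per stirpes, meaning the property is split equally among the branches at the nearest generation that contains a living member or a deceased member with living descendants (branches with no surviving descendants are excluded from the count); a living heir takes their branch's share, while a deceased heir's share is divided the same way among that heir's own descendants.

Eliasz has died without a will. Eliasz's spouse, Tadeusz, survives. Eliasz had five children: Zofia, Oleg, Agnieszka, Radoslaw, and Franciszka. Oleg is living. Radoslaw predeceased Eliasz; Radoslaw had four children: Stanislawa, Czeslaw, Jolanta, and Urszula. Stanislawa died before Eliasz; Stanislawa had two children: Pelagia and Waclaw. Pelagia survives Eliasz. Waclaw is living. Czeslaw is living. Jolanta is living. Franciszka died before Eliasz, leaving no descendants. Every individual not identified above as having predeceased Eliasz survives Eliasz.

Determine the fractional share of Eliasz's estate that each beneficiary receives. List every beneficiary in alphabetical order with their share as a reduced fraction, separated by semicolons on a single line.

Agnieszka 5/32; Czeslaw 5/128; Jolanta 5/128; Oleg 5/32; Pelagia 5/256; Tadeusz 3/8; Urszula 5/128; Waclaw 5/256; Zofia 5/32

Tadeusz, as surviving spouse, takes 3/8.
The remaining 5/8 passes to Eliasz's descendants per stirpes.
Franciszka left no surviving issue, so that branch lapses and is disregarded.
The 5/8 is divided into 4 equal shares of 5/32 among Zofia, Oleg, Agnieszka, Radoslaw.
Zofia is living and takes 5/32.
Oleg is living and takes 5/32.
Agnieszka is living and takes 5/32.
Radoslaw predeceased; the 5/32 allotted to Radoslaw's branch passes to Radoslaw's issue by representation.
The 5/32 is divided into 4 equal shares of 5/128 among Stanislawa, Czeslaw, Jolanta, Urszula.
Stanislawa predeceased; the 5/128 allotted to Stanislawa's branch passes to Stanislawa's issue by representation.
The 5/128 is divided into 2 equal shares of 5/256 among Pelagia, Waclaw.
Pelagia is living and takes 5/256.
Waclaw is living and takes 5/256.
Czeslaw is living and takes 5/128.
Jolanta is living and takes 5/128.
Urszula is living and takes 5/128.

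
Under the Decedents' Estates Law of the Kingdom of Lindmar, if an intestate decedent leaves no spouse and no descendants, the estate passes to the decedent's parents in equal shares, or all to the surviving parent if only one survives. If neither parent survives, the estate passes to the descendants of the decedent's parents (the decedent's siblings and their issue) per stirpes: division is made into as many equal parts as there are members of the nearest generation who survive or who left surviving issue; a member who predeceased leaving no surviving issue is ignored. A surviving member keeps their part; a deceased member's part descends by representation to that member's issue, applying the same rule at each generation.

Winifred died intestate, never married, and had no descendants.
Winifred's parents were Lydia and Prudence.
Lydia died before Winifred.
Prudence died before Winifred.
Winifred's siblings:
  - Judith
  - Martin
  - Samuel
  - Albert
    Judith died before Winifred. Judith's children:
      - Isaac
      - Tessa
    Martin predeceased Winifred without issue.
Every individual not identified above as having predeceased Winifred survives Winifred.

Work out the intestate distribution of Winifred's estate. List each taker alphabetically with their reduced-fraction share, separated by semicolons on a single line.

Albert 1/3; Isaac 1/6; Samuel 1/3; Tessa 1/6

Neither parent survives and there are no descendants, so the estate passes to Winifred's siblings and their issue per stirpes.
Martin left no surviving issue, so that branch lapses and is disregarded.
The estate is divided into 3 equal shares of 1/3 among Judith, Samuel, Albert.
Judith predeceased; the 1/3 allotted to Judith's branch passes to Judith's issue by representation.
The 1/3 is divided into 2 equal shares of 1/6 among Isaac, Tessa.
Isaac is living and takes 1/6.
Tessa is living and takes 1/6.
Samuel is living and takes 1/3.
Albert is living and takes 1/3.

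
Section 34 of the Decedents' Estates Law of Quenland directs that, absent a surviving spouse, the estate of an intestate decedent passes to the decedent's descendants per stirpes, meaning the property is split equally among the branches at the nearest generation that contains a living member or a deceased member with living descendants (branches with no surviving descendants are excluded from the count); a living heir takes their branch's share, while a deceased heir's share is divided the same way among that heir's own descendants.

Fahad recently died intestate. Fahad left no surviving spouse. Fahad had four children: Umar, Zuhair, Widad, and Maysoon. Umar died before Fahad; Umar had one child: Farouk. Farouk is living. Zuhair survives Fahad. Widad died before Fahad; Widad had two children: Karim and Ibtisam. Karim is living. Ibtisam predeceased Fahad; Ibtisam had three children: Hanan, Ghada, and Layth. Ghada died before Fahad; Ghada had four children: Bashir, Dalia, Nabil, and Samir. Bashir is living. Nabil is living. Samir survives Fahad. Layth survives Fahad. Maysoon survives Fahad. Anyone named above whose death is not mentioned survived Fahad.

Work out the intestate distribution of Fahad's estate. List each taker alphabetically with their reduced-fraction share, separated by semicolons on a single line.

There is no surviving spouse, so the entire estate passes to Fahad's descendants per stirpes.
The estate is divided into 4 equal shares of 1/4 among Umar, Zuhair, Widad, Maysoon.
Umar predeceased; the 1/4 allotted to Umar's branch passes to Umar's issue by representation.
Farouk is the sole taker at this level and receives the full 1/4.
Zuhair is living and takes 1/4.
Widad predeceased; the 1/4 allotted to Widad's branch passes to Widad's issue by representation.
The 1/4 is divided into 2 equal shares of 1/8 among Karim, Ibtisam.
Karim is living and takes 1/8.
Ibtisam predeceased; the 1/8 allotted to Ibtisam's branch passes to Ibtisam's issue by representation.
The 1/8 is divided into 3 equal shares of 1/24 among Hanan, Ghada, Layth.
Hanan is living and takes 1/24.
Ghada predeceased; the 1/24 allotted to Ghada's branch passes to Ghada's issue by representation.
The 1/24 is divided into 4 equal shares of 1/96 among Bashir, Dalia, Nabil, Samir.
Bashir is living and takes 1/96.
Dalia is living and takes 1/96.
Nabil is living and takes 1/96.
Samir is living and takes 1/96.
Layth is living and takes 1/24.
Maysoon is living and takes 1/4.

Bashir 1/96; Dalia 1/96; Farouk 1/4; Hanan 1/24; Karim 1/8; Layth 1/24; Maysoon 1/4; Nabil 1/96; Samir 1/96; Zuhair 1/4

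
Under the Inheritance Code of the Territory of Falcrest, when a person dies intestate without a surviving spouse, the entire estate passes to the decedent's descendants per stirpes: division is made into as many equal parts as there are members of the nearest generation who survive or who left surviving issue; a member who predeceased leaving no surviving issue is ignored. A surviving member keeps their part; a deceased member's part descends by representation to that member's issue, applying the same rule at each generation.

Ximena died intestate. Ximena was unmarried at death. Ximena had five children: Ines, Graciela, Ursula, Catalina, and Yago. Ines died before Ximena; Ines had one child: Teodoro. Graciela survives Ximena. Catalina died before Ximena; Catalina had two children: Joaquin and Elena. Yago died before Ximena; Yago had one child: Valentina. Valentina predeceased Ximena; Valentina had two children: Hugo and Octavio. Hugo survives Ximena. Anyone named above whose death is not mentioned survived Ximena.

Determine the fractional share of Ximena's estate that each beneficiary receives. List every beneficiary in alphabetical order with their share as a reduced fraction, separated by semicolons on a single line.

There is no surviving spouse, so the entire estate passes to Ximena's descendants per stirpes.
The estate is divided into 5 equal shares of 1/5 among Ines, Graciela, Ursula, Catalina, Yago.
Ines predeceased; the 1/5 allotted to Ines's branch passes to Ines's issue by representation.
Teodoro is the sole taker at this level and receives the full 1/5.
Graciela is living and takes 1/5.
Ursula is living and takes 1/5.
Catalina predeceased; the 1/5 allotted to Catalina's branch passes to Catalina's issue by representation.
The 1/5 is divided into 2 equal shares of 1/10 among Joaquin, Elena.
Joaquin is living and takes 1/10.
Elena is living and takes 1/10.
Yago predeceased; the 1/5 allotted to Yago's branch passes to Yago's issue by representation.
Valentina's line is the sole branch at this level, so the full 1/5 passes to Valentina's issue by representation.
The 1/5 is divided into 2 equal shares of 1/10 among Hugo, Octavio.
Hugo is living and takes 1/10.
Octavio is living and takes 1/10.

Elena 1/10; Graciela 1/5; Hugo 1/10; Joaquin 1/10; Octavio 1/10; Teodoro 1/5; Ursula 1/5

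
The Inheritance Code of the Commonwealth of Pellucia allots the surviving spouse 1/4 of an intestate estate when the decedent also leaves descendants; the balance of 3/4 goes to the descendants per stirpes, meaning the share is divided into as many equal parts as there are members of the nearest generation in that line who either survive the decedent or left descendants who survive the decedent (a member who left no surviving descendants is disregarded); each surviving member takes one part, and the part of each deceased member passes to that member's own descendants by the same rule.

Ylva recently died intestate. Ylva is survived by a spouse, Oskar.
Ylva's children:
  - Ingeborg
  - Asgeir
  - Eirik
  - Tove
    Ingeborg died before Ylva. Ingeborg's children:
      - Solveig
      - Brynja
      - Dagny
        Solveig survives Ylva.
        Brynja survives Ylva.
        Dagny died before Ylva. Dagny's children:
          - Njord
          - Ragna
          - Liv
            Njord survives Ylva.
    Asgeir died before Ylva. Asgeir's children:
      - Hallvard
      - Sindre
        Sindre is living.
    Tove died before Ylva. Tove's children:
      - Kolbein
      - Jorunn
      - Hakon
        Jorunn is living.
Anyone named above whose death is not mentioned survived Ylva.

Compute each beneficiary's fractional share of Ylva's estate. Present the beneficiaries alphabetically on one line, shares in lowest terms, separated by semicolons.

Oskar, as surviving spouse, takes 1/4.
The remaining 3/4 passes to Ylva's descendants per stirpes.
The 3/4 is divided into 4 equal shares of 3/16 among Ingeborg, Asgeir, Eirik, Tove.
Ingeborg predeceased; the 3/16 allotted to Ingeborg's branch passes to Ingeborg's issue by representation.
The 3/16 is divided into 3 equal shares of 1/16 among Solveig, Brynja, Dagny.
Solveig is living and takes 1/16.
Brynja is living and takes 1/16.
Dagny predeceased; the 1/16 allotted to Dagny's branch passes to Dagny's issue by representation.
The 1/16 is divided into 3 equal shares of 1/48 among Njord, Ragna, Liv.
Njord is living and takes 1/48.
Ragna is living and takes 1/48.
Liv is living and takes 1/48.
Asgeir predeceased; the 3/16 allotted to Asgeir's branch passes to Asgeir's issue by representation.
The 3/16 is divided into 2 equal shares of 3/32 among Hallvard, Sindre.
Hallvard is living and takes 3/32.
Sindre is living and takes 3/32.
Eirik is living and takes 3/16.
Tove predeceased; the 3/16 allotted to Tove's branch passes to Tove's issue by representation.
The 3/16 is divided into 3 equal shares of 1/16 among Kolbein, Jorunn, Hakon.
Kolbein is living and takes 1/16.
Jorunn is living and takes 1/16.
Hakon is living and takes 1/16.

Brynja 1/16; Eirik 3/16; Hakon 1/16; Hallvard 3/32; Jorunn 1/16; Kolbein 1/16; Liv 1/48; Njord 1/48; Oskar 1/4; Ragna 1/48; Sindre 3/32; Solveig 1/16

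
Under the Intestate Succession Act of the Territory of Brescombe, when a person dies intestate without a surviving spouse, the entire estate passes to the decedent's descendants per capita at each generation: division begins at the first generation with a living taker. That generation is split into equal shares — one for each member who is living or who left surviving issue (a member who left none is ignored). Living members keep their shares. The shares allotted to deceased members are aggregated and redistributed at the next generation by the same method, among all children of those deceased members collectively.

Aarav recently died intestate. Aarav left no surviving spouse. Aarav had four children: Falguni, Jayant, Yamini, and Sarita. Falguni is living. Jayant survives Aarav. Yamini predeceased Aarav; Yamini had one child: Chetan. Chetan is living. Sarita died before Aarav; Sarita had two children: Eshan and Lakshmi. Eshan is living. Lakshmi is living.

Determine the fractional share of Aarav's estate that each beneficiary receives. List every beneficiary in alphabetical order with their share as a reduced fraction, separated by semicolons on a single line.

Chetan 1/6; Eshan 1/6; Falguni 1/4; Jayant 1/4; Lakshmi 1/6

There is no surviving spouse, so the entire estate passes to Aarav's descendants per capita at each generation.
At generation 1 (Falguni, Jayant, Yamini, Sarita) there are 4 shares of (1)/4 = 1/4 each.
Living: Falguni and Jayant — each takes 1/4.
Deceased: Yamini and Sarita. Their combined 1/2 is pooled and carried to generation 2.
At generation 2 (Chetan, Eshan, Lakshmi) there are 3 shares of (1/2)/3 = 1/6 each.
Living: Chetan, Eshan, and Lakshmi — each takes 1/6.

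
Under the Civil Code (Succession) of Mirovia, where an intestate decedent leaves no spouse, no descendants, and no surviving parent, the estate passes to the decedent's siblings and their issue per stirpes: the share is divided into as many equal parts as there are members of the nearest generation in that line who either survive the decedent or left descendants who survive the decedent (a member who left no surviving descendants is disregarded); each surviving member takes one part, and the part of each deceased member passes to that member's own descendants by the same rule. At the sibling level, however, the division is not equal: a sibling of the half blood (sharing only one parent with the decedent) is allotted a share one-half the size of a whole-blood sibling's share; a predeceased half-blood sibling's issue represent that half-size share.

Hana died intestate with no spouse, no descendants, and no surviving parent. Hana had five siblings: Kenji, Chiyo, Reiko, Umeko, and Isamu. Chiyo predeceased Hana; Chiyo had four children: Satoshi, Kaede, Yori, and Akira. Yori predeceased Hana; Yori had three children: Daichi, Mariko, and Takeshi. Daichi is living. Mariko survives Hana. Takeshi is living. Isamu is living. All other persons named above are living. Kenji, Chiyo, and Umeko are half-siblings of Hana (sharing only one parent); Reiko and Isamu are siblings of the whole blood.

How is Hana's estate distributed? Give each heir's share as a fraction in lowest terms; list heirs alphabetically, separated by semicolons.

No spouse, descendants, or parent survives, so the estate passes to Hana's siblings per stirpes.
Half-blood siblings count for one-half the weight of whole-blood siblings at the initial division.
Dividing 1 in proportion to weights (total weight 7/2): Kenji (weight 1/2) → 1/7; Chiyo (weight 1/2) → 1/7; Reiko (weight 1) → 2/7; Umeko (weight 1/2) → 1/7; Isamu (weight 1) → 2/7.
Kenji is living and takes 1/7.
Chiyo predeceased; the 1/7 allotted to Chiyo's branch passes to Chiyo's issue by representation.
The 1/7 is divided into 4 equal shares of 1/28 among Satoshi, Kaede, Yori, Akira.
Satoshi is living and takes 1/28.
Kaede is living and takes 1/28.
Yori predeceased; the 1/28 allotted to Yori's branch passes to Yori's issue by representation.
The 1/28 is divided into 3 equal shares of 1/84 among Daichi, Mariko, Takeshi.
Daichi is living and takes 1/84.
Mariko is living and takes 1/84.
Takeshi is living and takes 1/84.
Akira is living and takes 1/28.
Reiko is living and takes 2/7.
Umeko is living and takes 1/7.
Isamu is living and takes 2/7.

Akira 1/28; Daichi 1/84; Isamu 2/7; Kaede 1/28; Kenji 1/7; Mariko 1/84; Reiko 2/7; Satoshi 1/28; Takeshi 1/84; Umeko 1/7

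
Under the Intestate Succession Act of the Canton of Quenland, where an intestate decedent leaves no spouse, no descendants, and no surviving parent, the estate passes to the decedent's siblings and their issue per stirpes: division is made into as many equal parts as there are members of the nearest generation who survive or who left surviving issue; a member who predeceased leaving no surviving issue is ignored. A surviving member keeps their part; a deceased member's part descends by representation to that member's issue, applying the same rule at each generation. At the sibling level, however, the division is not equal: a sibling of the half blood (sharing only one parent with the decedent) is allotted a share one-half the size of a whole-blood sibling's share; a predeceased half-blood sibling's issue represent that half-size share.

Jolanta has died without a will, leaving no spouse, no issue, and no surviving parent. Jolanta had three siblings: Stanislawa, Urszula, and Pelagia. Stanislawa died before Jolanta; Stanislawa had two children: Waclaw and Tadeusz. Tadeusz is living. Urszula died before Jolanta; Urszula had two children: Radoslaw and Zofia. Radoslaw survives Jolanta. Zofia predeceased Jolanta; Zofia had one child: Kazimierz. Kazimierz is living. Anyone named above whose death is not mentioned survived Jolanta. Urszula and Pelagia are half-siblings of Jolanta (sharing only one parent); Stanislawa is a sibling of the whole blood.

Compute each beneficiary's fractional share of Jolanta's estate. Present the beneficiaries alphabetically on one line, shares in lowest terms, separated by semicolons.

Kazimierz 1/8; Pelagia 1/4; Radoslaw 1/8; Tadeusz 1/4; Waclaw 1/4

No spouse, descendants, or parent survives, so the estate passes to Jolanta's siblings per stirpes.
Half-blood siblings count for one-half the weight of whole-blood siblings at the initial division.
Dividing 1 in proportion to weights (total weight 2): Stanislawa (weight 1) → 1/2; Urszula (weight 1/2) → 1/4; Pelagia (weight 1/2) → 1/4.
Stanislawa predeceased; the 1/2 allotted to Stanislawa's branch passes to Stanislawa's issue by representation.
The 1/2 is divided into 2 equal shares of 1/4 among Waclaw, Tadeusz.
Waclaw is living and takes 1/4.
Tadeusz is living and takes 1/4.
Urszula predeceased; the 1/4 allotted to Urszula's branch passes to Urszula's issue by representation.
The 1/4 is divided into 2 equal shares of 1/8 among Radoslaw, Zofia.
Radoslaw is living and takes 1/8.
Zofia predeceased; the 1/8 allotted to Zofia's branch passes to Zofia's issue by representation.
Kazimierz is the sole taker at this level and receives the full 1/8.
Pelagia is living and takes 1/4.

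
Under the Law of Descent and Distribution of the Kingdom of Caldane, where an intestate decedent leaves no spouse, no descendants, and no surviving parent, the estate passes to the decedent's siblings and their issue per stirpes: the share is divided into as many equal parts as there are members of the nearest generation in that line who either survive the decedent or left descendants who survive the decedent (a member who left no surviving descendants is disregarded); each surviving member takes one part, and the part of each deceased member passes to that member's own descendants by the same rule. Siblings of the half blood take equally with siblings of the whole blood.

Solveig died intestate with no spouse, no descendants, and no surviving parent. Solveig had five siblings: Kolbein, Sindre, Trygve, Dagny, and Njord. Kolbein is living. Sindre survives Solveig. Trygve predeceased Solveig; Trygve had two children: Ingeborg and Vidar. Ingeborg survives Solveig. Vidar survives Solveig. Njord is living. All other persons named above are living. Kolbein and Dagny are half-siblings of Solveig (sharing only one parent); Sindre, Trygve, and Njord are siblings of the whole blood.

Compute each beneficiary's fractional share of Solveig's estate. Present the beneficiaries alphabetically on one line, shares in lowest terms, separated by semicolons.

Dagny 1/5; Ingeborg 1/10; Kolbein 1/5; Njord 1/5; Sindre 1/5; Vidar 1/10

No spouse, descendants, or parent survives, so the estate passes to Solveig's siblings per stirpes.
Half-blood and whole-blood siblings take equally under the stated rule.
The estate is divided into 5 equal shares of 1/5 among Kolbein, Sindre, Trygve, Dagny, Njord.
Kolbein is living and takes 1/5.
Sindre is living and takes 1/5.
Trygve predeceased; the 1/5 allotted to Trygve's branch passes to Trygve's issue by representation.
The 1/5 is divided into 2 equal shares of 1/10 among Ingeborg, Vidar.
Ingeborg is living and takes 1/10.
Vidar is living and takes 1/10.
Dagny is living and takes 1/5.
Njord is living and takes 1/5.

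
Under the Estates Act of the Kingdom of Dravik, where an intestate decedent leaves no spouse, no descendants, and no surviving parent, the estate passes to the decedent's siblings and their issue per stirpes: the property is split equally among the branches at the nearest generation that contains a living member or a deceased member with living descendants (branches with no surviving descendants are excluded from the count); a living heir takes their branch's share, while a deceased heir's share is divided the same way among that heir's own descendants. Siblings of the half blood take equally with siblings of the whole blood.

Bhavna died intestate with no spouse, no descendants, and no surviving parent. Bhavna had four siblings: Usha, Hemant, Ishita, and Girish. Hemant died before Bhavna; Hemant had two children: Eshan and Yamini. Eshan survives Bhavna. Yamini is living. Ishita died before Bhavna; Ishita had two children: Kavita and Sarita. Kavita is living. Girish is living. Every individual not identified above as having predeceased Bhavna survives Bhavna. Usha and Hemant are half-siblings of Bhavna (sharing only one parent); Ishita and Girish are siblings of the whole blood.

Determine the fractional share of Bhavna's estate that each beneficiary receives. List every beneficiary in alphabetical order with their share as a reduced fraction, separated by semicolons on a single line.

Eshan 1/8; Girish 1/4; Kavita 1/8; Sarita 1/8; Usha 1/4; Yamini 1/8

No spouse, descendants, or parent survives, so the estate passes to Bhavna's siblings per stirpes.
Half-blood and whole-blood siblings take equally under the stated rule.
The estate is divided into 4 equal shares of 1/4 among Usha, Hemant, Ishita, Girish.
Usha is living and takes 1/4.
Hemant predeceased; the 1/4 allotted to Hemant's branch passes to Hemant's issue by representation.
The 1/4 is divided into 2 equal shares of 1/8 among Eshan, Yamini.
Eshan is living and takes 1/8.
Yamini is living and takes 1/8.
Ishita predeceased; the 1/4 allotted to Ishita's branch passes to Ishita's issue by representation.
The 1/4 is divided into 2 equal shares of 1/8 among Kavita, Sarita.
Kavita is living and takes 1/8.
Sarita is living and takes 1/8.
Girish is living and takes 1/4.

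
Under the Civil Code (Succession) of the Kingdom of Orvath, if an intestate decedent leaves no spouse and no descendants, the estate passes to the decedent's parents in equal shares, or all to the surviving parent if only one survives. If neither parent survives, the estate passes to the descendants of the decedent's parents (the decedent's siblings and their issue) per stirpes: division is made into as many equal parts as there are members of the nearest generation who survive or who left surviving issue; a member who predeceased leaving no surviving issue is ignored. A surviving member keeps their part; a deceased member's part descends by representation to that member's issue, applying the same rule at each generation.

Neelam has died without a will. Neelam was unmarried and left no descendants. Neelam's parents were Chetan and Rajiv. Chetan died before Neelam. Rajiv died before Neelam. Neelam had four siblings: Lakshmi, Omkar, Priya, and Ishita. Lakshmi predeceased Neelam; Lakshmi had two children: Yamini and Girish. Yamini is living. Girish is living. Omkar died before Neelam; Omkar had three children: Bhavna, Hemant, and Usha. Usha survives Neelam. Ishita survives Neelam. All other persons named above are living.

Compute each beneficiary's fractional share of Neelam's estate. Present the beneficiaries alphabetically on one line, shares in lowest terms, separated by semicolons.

Neither parent survives and there are no descendants, so the estate passes to Neelam's siblings and their issue per stirpes.
The estate is divided into 4 equal shares of 1/4 among Lakshmi, Omkar, Priya, Ishita.
Lakshmi predeceased; the 1/4 allotted to Lakshmi's branch passes to Lakshmi's issue by representation.
The 1/4 is divided into 2 equal shares of 1/8 among Yamini, Girish.
Yamini is living and takes 1/8.
Girish is living and takes 1/8.
Omkar predeceased; the 1/4 allotted to Omkar's branch passes to Omkar's issue by representation.
The 1/4 is divided into 3 equal shares of 1/12 among Bhavna, Hemant, Usha.
Bhavna is living and takes 1/12.
Hemant is living and takes 1/12.
Usha is living and takes 1/12.
Priya is living and takes 1/4.
Ishita is living and takes 1/4.

Bhavna 1/12; Girish 1/8; Hemant 1/12; Ishita 1/4; Priya 1/4; Usha 1/12; Yamini 1/8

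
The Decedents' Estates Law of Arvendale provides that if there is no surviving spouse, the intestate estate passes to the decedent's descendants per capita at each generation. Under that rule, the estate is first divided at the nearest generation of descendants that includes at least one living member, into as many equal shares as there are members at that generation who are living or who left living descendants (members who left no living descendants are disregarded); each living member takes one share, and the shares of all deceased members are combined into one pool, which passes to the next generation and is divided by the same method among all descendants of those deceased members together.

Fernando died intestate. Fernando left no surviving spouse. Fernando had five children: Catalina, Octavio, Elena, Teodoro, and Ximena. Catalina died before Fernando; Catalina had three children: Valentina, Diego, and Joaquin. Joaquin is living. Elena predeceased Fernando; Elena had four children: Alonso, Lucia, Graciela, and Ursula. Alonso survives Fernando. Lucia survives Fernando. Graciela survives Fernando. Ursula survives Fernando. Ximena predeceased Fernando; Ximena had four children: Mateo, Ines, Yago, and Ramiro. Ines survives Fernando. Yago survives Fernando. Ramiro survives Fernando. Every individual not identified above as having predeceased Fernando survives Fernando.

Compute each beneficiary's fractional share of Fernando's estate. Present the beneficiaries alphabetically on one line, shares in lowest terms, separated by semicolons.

Alonso 3/55; Diego 3/55; Graciela 3/55; Ines 3/55; Joaquin 3/55; Lucia 3/55; Mateo 3/55; Octavio 1/5; Ramiro 3/55; Teodoro 1/5; Ursula 3/55; Valentina 3/55; Yago 3/55

There is no surviving spouse, so the entire estate passes to Fernando's descendants per capita at each generation.
At generation 1 (Catalina, Octavio, Elena, Teodoro, Ximena) there are 5 shares of (1)/5 = 1/5 each.
Living: Octavio and Teodoro — each takes 1/5.
Deceased: Catalina, Elena, and Ximena. Their combined 3/5 is pooled and carried to generation 2.
At generation 2 (Valentina, Diego, Joaquin, Alonso, Lucia, Graciela, Ursula, Mateo, Ines, Yago, Ramiro) there are 11 shares of (3/5)/11 = 3/55 each.
Living: Valentina, Diego, Joaquin, Alonso, Lucia, Graciela, Ursula, Mateo, Ines, Yago, and Ramiro — each takes 3/55.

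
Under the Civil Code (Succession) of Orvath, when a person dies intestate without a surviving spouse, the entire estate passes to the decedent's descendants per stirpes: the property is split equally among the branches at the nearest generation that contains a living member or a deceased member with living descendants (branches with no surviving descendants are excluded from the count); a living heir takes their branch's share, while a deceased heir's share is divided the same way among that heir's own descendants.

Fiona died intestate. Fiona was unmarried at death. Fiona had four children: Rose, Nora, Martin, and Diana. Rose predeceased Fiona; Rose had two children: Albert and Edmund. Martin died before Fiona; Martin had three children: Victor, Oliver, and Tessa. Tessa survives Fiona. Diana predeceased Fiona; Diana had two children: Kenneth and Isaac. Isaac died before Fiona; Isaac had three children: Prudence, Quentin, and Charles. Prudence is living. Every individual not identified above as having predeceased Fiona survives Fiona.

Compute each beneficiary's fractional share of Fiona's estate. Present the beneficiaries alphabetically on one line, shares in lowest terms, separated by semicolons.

Albert 1/8; Charles 1/24; Edmund 1/8; Kenneth 1/8; Nora 1/4; Oliver 1/12; Prudence 1/24; Quentin 1/24; Tessa 1/12; Victor 1/12

There is no surviving spouse, so the entire estate passes to Fiona's descendants per stirpes.
The estate is divided into 4 equal shares of 1/4 among Rose, Nora, Martin, Diana.
Rose predeceased; the 1/4 allotted to Rose's branch passes to Rose's issue by representation.
The 1/4 is divided into 2 equal shares of 1/8 among Albert, Edmund.
Albert is living and takes 1/8.
Edmund is living and takes 1/8.
Nora is living and takes 1/4.
Martin predeceased; the 1/4 allotted to Martin's branch passes to Martin's issue by representation.
The 1/4 is divided into 3 equal shares of 1/12 among Victor, Oliver, Tessa.
Victor is living and takes 1/12.
Oliver is living and takes 1/12.
Tessa is living and takes 1/12.
Diana predeceased; the 1/4 allotted to Diana's branch passes to Diana's issue by representation.
The 1/4 is divided into 2 equal shares of 1/8 among Kenneth, Isaac.
Kenneth is living and takes 1/8.
Isaac predeceased; the 1/8 allotted to Isaac's branch passes to Isaac's issue by representation.
The 1/8 is divided into 3 equal shares of 1/24 among Prudence, Quentin, Charles.
Prudence is living and takes 1/24.
Quentin is living and takes 1/24.
Charles is living and takes 1/24.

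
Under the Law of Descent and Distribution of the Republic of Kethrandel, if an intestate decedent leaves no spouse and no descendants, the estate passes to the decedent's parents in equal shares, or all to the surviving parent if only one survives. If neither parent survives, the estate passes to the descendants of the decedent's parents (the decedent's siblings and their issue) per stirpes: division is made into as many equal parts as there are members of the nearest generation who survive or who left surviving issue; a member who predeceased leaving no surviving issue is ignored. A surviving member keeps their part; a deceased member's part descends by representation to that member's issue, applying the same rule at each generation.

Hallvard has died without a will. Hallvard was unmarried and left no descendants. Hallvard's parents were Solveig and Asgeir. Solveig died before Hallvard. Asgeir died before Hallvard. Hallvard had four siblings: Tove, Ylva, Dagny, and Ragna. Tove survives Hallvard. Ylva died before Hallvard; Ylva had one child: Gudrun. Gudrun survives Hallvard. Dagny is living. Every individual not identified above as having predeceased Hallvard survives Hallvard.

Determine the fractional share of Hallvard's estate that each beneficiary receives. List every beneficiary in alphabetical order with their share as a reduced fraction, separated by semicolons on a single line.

Neither parent survives and there are no descendants, so the estate passes to Hallvard's siblings and their issue per stirpes.
The estate is divided into 4 equal shares of 1/4 among Tove, Ylva, Dagny, Ragna.
Tove is living and takes 1/4.
Ylva predeceased; the 1/4 allotted to Ylva's branch passes to Ylva's issue by representation.
Gudrun is the sole taker at this level and receives the full 1/4.
Dagny is living and takes 1/4.
Ragna is living and takes 1/4.

Dagny 1/4; Gudrun 1/4; Ragna 1/4; Tove 1/4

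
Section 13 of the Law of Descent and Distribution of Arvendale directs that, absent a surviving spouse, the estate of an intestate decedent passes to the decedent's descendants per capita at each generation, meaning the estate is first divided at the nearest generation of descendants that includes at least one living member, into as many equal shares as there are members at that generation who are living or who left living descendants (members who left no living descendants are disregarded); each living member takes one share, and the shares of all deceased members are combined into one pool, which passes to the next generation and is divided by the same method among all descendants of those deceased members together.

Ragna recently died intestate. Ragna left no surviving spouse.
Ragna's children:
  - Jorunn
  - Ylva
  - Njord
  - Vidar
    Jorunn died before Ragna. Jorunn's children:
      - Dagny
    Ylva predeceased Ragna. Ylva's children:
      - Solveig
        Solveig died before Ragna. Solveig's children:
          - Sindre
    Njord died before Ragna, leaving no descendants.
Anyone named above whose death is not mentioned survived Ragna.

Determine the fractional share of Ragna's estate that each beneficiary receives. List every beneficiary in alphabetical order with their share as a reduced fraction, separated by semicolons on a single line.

There is no surviving spouse, so the entire estate passes to Ragna's descendants per capita at each generation.
At generation 1 (Jorunn, Ylva, Vidar) there are 3 shares of (1)/3 = 1/3 each.
Living: Vidar — each takes 1/3.
Deceased: Jorunn and Ylva. Their combined 2/3 is pooled and carried to generation 2.
At generation 2 (Dagny, Solveig) there are 2 shares of (2/3)/2 = 1/3 each.
Living: Dagny — each takes 1/3.
Deceased: Solveig. That 1/3 share is carried to generation 3.
At generation 3 (Sindre) there are 1 shares of (1/3)/1 = 1/3 each.
Living: Sindre — each takes 1/3.

Dagny 1/3; Sindre 1/3; Vidar 1/3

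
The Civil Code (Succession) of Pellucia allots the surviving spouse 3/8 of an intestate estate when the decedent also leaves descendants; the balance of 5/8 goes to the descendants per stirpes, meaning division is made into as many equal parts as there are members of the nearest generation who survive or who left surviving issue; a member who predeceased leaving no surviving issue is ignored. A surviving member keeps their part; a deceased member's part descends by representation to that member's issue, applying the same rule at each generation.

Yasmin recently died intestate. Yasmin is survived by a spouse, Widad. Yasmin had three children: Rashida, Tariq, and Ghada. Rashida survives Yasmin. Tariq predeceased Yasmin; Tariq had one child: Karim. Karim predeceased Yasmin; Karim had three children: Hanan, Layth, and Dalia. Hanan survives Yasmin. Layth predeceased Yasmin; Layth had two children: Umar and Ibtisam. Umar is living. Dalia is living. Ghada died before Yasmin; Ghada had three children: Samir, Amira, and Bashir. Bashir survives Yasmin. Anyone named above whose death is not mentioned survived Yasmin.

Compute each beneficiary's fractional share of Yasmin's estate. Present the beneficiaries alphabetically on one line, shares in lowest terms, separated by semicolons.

Widad, as surviving spouse, takes 3/8.
The remaining 5/8 passes to Yasmin's descendants per stirpes.
The 5/8 is divided into 3 equal shares of 5/24 among Rashida, Tariq, Ghada.
Rashida is living and takes 5/24.
Tariq predeceased; the 5/24 allotted to Tariq's branch passes to Tariq's issue by representation.
Karim's line is the sole branch at this level, so the full 5/24 passes to Karim's issue by representation.
The 5/24 is divided into 3 equal shares of 5/72 among Hanan, Layth, Dalia.
Hanan is living and takes 5/72.
Layth predeceased; the 5/72 allotted to Layth's branch passes to Layth's issue by representation.
The 5/72 is divided into 2 equal shares of 5/144 among Umar, Ibtisam.
Umar is living and takes 5/144.
Ibtisam is living and takes 5/144.
Dalia is living and takes 5/72.
Ghada predeceased; the 5/24 allotted to Ghada's branch passes to Ghada's issue by representation.
The 5/24 is divided into 3 equal shares of 5/72 among Samir, Amira, Bashir.
Samir is living and takes 5/72.
Amira is living and takes 5/72.
Bashir is living and takes 5/72.

Amira 5/72; Bashir 5/72; Dalia 5/72; Hanan 5/72; Ibtisam 5/144; Rashida 5/24; Samir 5/72; Umar 5/144; Widad 3/8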